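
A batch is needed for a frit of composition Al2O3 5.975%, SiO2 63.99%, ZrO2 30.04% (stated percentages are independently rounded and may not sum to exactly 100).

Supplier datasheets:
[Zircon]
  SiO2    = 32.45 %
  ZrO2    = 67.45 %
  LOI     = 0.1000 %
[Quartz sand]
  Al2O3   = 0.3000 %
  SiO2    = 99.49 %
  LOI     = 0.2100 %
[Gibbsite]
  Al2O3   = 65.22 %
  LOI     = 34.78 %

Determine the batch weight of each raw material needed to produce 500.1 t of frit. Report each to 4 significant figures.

Full float precision is kept from start to finish. Working values are shown with 4-significant-figure rounding in the working — exactly one rounding lands on every reported figure; all derived quantities (glass mass, yield, totals, the three compositions, LOI) are re-derived in exact precision using the weight values at 500.1 t of glass precisely as stated by problem or answer.
The oxide mass targets at 500.1 t frit:
  Al2O3: 5.975% × 500.1 = 29.88 t
  SiO2: 63.99% × 500.1 = 320.0 t
  ZrO2: 30.04% × 500.1 = 150.2 t
Sums-versus-targets review per the reported batch figures, per the basis as stated (delivered sums recover each target given rounding of the digits):
  Al2O3: 249.0·0.003000 + 44.67·0.6522 = 29.88 t (target 29.88 t)
  SiO2: 222.7·0.3245 + 249.0·0.9949 = 320.0 t (target 320.0 t)
  ZrO2: 222.7·0.6745 = 150.2 t (target 150.2 t)
Auditing the glass mass value: the batch minus its LOI: 500.1 t (summing oxide targets gives 500.1 t; with the basis standing at 500.1 t — gaps are rounding artifacts).
Batch grand total — Σ batch = 516.4 t; LOI loss = Σ batch·LOI = 16.28 t; glass ÷ batch gives a yield of 96.85%.

Batch per 500.1 t frit:
  Zircon: 222.7 t
  Quartz sand: 249.0 t
  Gibbsite: 44.67 t
Total batch = 516.4 t; LOI loss = 16.28 t; yield = 96.85%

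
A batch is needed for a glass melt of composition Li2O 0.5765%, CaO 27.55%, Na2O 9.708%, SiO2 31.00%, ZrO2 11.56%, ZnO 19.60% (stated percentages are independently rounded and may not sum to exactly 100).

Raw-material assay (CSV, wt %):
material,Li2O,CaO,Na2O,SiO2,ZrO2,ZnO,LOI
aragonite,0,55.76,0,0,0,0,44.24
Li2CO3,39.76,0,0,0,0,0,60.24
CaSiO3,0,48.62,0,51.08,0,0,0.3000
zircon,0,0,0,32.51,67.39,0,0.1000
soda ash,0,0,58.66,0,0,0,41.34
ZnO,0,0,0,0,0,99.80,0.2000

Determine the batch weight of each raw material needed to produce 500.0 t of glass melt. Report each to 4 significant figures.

Each numeric step runs at full float precision at all times; mid-chain values are printed with 4-significant-digit rounding as written — a single rounding produces each reported figure — the derived quantities are rebuilt using the weight values per 500.0 t of glass at exact precision (six oxide percentages, yield, ignition loss, totals, glass mass) exactly as shown in problem or answer.
Target masses of each oxide per 500.0 t glass melt:
  Li2O: 0.5765% × 500.0 = 2.882 t
  CaO: 27.55% × 500.0 = 137.8 t
  Na2O: 9.708% × 500.0 = 48.54 t
  SiO2: 31.00% × 500.0 = 155.0 t
  ZrO2: 11.56% × 500.0 = 57.80 t
  ZnO: 19.60% × 500.0 = 98.00 t
A balance pass over the oxides, with the batch weights as given, on the stated basis (sum by sum, the targets are met inside rounding margins):
  Li2O: 7.250·0.3976 = 2.883 t (target 2.882 t)
  CaO: 30.05·0.5576 + 248.9·0.4862 = 137.8 t (target 137.8 t)
  Na2O: 82.75·0.5866 = 48.54 t (target 48.54 t)
  SiO2: 248.9·0.5108 + 85.77·0.3251 = 155.0 t (target 155.0 t)
  ZrO2: 85.77·0.6739 = 57.80 t (target 57.80 t)
  ZnO: 98.20·0.9980 = 98.00 t (target 98.00 t)
Glass-mass sanity pass: net batch after ignition = 500.0 t (oxide target masses add up to 500.0 t; stated basis 500.0 t — any gap is answer rounding).
Batch grand total — Σ batch = 552.9 t; loss to ignition Σ batch·LOI = 52.90 t; yield, glass over the total, = 90.43%.

Batch per 500.0 t glass melt:
  aragonite: 30.05 t
  Li2CO3: 7.250 t
  CaSiO3: 248.9 t
  zircon: 85.77 t
  soda ash: 82.75 t
  ZnO: 98.20 t
Total batch = 552.9 t; LOI loss = 52.90 t; yield = 90.43%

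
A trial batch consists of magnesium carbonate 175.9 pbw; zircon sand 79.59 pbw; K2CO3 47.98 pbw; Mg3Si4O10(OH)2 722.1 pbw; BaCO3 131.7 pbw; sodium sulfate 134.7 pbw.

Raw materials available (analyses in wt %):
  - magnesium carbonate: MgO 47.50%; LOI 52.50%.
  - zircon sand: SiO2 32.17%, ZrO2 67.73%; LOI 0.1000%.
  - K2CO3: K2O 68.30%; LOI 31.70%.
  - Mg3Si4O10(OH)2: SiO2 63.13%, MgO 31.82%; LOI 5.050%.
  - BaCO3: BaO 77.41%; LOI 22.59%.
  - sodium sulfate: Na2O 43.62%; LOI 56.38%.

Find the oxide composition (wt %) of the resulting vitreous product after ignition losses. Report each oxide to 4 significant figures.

Glass mass = 1042 pbw (batch 1292 − LOI 249.8).
Composition: BaO 9.782%, SiO2 46.20%, K2O 3.144%, Na2O 5.638%, ZrO2 5.172%, MgO 30.06%

All arithmetic maintains full precision through the solve; mid-chain values appear, rounded to 4 significant digits, as written — every reported figure carries a single rounding — derived quantities (glass mass, the yield, ignition loss, six oxide percentages, totals) are recomputed at full float precision from the batch weights per 1042 pbw of glass as they appear in question or answer.
Delivered oxide masses:
  BaO: 131.7·0.7741 = 101.9 pbw
  SiO2: 79.59·0.3217 + 722.1·0.6313 = 481.5 pbw
  K2O: 47.98·0.6830 = 32.77 pbw
  Na2O: 134.7·0.4362 = 58.76 pbw
  ZrO2: 79.59·0.6773 = 53.91 pbw
  MgO: 175.9·0.4750 + 722.1·0.3182 = 313.3 pbw
LOI: 175.9·0.5250 + 79.59·0.001000 + 47.98·0.3170 + 722.1·0.05050 + 131.7·0.2259 + 134.7·0.5638 = 249.8 pbw
The glass mass, total less LOI, = 1292 − 249.8 = 1042 pbw (matching Σ of the oxides)
each wt % is 100 × oxide ÷ glass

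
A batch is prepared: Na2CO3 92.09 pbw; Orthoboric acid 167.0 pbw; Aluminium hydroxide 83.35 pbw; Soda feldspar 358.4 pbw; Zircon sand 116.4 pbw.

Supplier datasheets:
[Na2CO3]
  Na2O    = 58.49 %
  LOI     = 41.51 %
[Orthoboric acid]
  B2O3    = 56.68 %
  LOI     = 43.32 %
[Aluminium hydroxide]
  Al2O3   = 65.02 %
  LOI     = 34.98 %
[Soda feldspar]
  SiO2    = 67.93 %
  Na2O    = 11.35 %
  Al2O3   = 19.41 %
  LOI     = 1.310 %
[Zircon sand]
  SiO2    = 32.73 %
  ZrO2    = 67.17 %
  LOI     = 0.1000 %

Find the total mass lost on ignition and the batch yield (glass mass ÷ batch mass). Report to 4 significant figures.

The intermediate values are printed rounded off to 4 significant figures at each printed step; each numeric step holds full precision from first step to last — a single rounding yields every reported value. The derived quantities are re-derived in full precision (ignition loss, yield, the five compositions, totals, net glass mass) using the weight values on 672.7 pbw of glass as given in the problem or answer text.
LOI of each material in turn:
  Na2CO3: 92.09 × 0.4151 = 38.23 pbw
  Orthoboric acid: 167.0 × 0.4332 = 72.34 pbw
  Aluminium hydroxide: 83.35 × 0.3498 = 29.16 pbw
  Soda feldspar: 358.4 × 0.01310 = 4.695 pbw
  Zircon sand: 116.4 × 0.001000 = 0.1164 pbw
Total LOI = 144.5 pbw
Glass = batch − LOI = 817.2 − 144.5 = 672.7 pbw

LOI loss = 144.5 pbw; glass = 672.7 pbw; yield = 82.31%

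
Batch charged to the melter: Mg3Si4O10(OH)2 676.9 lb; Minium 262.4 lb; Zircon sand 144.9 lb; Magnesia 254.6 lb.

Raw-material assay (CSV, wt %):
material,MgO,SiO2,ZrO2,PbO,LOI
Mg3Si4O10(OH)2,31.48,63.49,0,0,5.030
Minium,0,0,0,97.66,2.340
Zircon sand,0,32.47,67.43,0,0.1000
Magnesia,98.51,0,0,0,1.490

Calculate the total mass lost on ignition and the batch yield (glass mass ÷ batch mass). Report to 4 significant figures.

Every computation runs at full float precision in every operation; rounding to 4 significant figures applies to every intermediate as displayed — exactly one rounding lands on each reported value; all derived quantities, which include the yield, totals, net glass mass, four oxide percentages, LOI, are carried at full float precision, exactly as shown in problem or answer, from the weighed amounts at 1295 lb of glass.
Each material's LOI contribution:
  Mg3Si4O10(OH)2: 676.9 × 0.05030 = 34.05 lb
  Minium: 262.4 × 0.02340 = 6.140 lb
  Zircon sand: 144.9 × 0.001000 = 0.1449 lb
  Magnesia: 254.6 × 0.01490 = 3.794 lb
Total LOI = 44.13 lb
Glass = batch − LOI = 1339 − 44.13 = 1295 lb

LOI loss = 44.13 lb; glass = 1295 lb; yield = 96.70%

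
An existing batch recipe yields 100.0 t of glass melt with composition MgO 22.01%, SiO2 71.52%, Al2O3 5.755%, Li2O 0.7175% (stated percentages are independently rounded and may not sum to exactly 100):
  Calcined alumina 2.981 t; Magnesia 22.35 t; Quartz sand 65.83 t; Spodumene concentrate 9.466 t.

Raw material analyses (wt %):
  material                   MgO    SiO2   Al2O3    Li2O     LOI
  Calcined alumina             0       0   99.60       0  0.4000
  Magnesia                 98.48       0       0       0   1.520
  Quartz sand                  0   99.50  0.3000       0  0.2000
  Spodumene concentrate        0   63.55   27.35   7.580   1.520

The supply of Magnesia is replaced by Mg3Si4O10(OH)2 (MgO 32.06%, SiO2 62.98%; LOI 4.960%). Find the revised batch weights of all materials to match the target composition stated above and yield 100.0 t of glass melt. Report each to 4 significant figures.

The working math keeps full precision throughout — the intermediate values are shown with 4-significant-digit rounding in the printout. Exactly one rounding is applied to every reported number. The derived quantities are recomputed in full precision (ignition loss, net glass mass, the yield, four oxide percentages, the totals) from the batch weights per 100.0 t of glass as they appear in the question or the answer.
Oxide-by-oxide targets in 100.0 t glass melt:
  MgO: 22.01% × 100.0 = 22.01 t
  SiO2: 71.52% × 100.0 = 71.52 t
  Al2O3: 5.755% × 100.0 = 5.755 t
  Li2O: 0.7175% × 100.0 = 0.7175 t
A balance pass over the oxides, per the reported batch figures, against the basis in use (oxide sums agree with the targets inside rounding margins):
  MgO: 68.65·0.3206 = 22.01 t (target 22.01 t)
  SiO2: 68.65·0.6298 + 22.38·0.9950 + 9.466·0.6355 = 71.52 t (target 71.52 t)
  Al2O3: 3.111·0.9960 + 22.38·0.003000 + 9.466·0.2735 = 5.755 t (target 5.755 t)
  Li2O: 9.466·0.07580 = 0.7175 t (target 0.7175 t)
Glass-mass sanity pass: net batch after ignition = 100.0 t (per-oxide target masses sum to 100.0 t; stated basis 100.0 t — differing by rounding only).
Total batch = Σ batch = 103.6 t; ignition loss, Σ(batch × LOI) = 3.606 t; yield: glass divided by total = 96.52%.

Revised batch per 100.0 t glass melt:
  Calcined alumina: 3.111 t
  Mg3Si4O10(OH)2: 68.65 t
  Quartz sand: 22.38 t
  Spodumene concentrate: 9.466 t
Total batch = 103.6 t; LOI loss = 3.606 t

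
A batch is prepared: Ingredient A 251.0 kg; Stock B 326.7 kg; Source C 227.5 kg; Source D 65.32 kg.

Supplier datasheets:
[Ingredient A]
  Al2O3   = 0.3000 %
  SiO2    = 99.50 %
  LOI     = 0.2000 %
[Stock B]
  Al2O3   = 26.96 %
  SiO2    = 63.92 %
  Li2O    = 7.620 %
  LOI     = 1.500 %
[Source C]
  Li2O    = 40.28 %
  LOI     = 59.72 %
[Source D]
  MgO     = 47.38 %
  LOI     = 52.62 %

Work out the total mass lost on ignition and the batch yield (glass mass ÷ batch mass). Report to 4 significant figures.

Values along the way are displayed (rounded to 4 significant figures) between the steps. All internal work maintains exact precision at every stage; every reported value carries a single rounding; all derived quantities (glass mass, ignition loss, yield, four oxide percentages, the totals) are carried from the batch weights at 694.9 kg of glass in exact precision, precisely as stated by either problem or answer.
Each material's LOI contribution:
  Ingredient A: 251.0 × 0.002000 = 0.5020 kg
  Stock B: 326.7 × 0.01500 = 4.901 kg
  Source C: 227.5 × 0.5972 = 135.9 kg
  Source D: 65.32 × 0.5262 = 34.37 kg
Total LOI = 175.6 kg
Glass = batch − LOI = 870.5 − 175.6 = 694.9 kg

LOI loss = 175.6 kg; glass = 694.9 kg; yield = 79.82%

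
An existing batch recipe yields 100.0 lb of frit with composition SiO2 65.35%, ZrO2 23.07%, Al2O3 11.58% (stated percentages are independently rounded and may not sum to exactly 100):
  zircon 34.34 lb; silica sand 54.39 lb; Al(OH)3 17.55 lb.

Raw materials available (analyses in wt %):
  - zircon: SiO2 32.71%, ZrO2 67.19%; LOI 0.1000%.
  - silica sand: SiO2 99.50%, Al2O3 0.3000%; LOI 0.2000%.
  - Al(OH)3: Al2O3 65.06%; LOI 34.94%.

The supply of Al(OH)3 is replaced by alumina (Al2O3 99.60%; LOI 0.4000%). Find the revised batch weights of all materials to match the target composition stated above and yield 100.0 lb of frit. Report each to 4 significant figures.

The intermediate values are displayed rounded to 4 significant digits in the printout; every computation carries exact precision from start to finish — every reported value is rounded just once; the derived quantities are rebuilt from the weighed amounts for 100.0 lb of glass in exact precision (LOI, yield, three oxide percentages, glass mass, the totals) precisely as stated by the question or the answer.
Target masses of each oxide per 100.0 lb frit:
  SiO2: 65.35% × 100.0 = 65.35 lb
  ZrO2: 23.07% × 100.0 = 23.07 lb
  Al2O3: 11.58% × 100.0 = 11.58 lb
Verifying the oxide balance using the reported weights, against the basis in use (target by target, the sums agree exact up to rounding of places):
  SiO2: 34.34·0.3271 + 54.39·0.9950 = 65.35 lb (target 65.35 lb)
  ZrO2: 34.34·0.6719 = 23.07 lb (target 23.07 lb)
  Al2O3: 54.39·0.003000 + 11.46·0.9960 = 11.58 lb (target 11.58 lb)
Auditing the glass mass value: total batch − LOI = 100.0 lb (the targets, summed, come to 100.0 lb; the stated basis being 100.0 lb — deltas are rounding alone).
Summing the batch: Σ batch = 100.2 lb; Σ batch·LOI gives LOI loss = 0.1890 lb; yield = glass ÷ total batch = 99.81%.

Revised batch per 100.0 lb frit:
  zircon: 34.34 lb
  silica sand: 54.39 lb
  alumina: 11.46 lb
Total batch = 100.2 lb; LOI loss = 0.1890 lb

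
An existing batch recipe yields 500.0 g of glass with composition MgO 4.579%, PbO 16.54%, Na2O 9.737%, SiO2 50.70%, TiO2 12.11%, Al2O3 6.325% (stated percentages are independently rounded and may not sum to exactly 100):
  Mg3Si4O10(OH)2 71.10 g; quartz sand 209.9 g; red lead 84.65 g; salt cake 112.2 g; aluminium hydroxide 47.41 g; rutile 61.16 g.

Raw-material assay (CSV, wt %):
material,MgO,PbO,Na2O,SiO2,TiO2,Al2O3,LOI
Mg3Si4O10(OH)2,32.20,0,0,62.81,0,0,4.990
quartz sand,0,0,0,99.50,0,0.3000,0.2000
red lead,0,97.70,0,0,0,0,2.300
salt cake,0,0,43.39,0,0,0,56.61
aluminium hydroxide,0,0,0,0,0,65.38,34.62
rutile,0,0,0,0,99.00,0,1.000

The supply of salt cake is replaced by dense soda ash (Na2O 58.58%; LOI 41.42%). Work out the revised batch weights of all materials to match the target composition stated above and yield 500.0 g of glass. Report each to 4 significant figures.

Revised batch per 500.0 g glass:
  Mg3Si4O10(OH)2: 71.10 g
  quartz sand: 209.9 g
  red lead: 84.65 g
  dense soda ash: 83.11 g
  aluminium hydroxide: 47.41 g
  rutile: 61.16 g
Total batch = 557.3 g; LOI loss = 57.36 g

Intermediates are displayed, with 4-significant-digit rounding, on the page — every computation maintains full float precision end to end; every reported number takes just one rounding. Derived quantities are computed at full float precision (LOI, the totals, glass mass, six oxide percentages, yield) from the weighed amounts on 500.0 g of glass exactly as printed in problem or answer.
The oxide mass targets at 500.0 g glass:
  MgO: 4.579% × 500.0 = 22.90 g
  PbO: 16.54% × 500.0 = 82.70 g
  Na2O: 9.737% × 500.0 = 48.68 g
  SiO2: 50.70% × 500.0 = 253.5 g
  TiO2: 12.11% × 500.0 = 60.55 g
  Al2O3: 6.325% × 500.0 = 31.62 g
Oxide-by-oxide audit from the weights as reported, on the stated basis (delivered sums recover each target net of answer rounding effects):
  MgO: 71.10·0.3220 = 22.89 g (target 22.90 g)
  PbO: 84.65·0.9770 = 82.70 g (target 82.70 g)
  Na2O: 83.11·0.5858 = 48.69 g (target 48.68 g)
  SiO2: 71.10·0.6281 + 209.9·0.9950 = 253.5 g (target 253.5 g)
  TiO2: 61.16·0.9900 = 60.55 g (target 60.55 g)
  Al2O3: 209.9·0.003000 + 47.41·0.6538 = 31.63 g (target 31.62 g)
The glass-mass cross-check: whole batch net of LOI = 500.0 g (summing oxide targets gives 500.0 g; with the basis standing at 500.0 g — rounding explains the deltas).
Batch total: Σ batch = 557.3 g; LOI removed, Σ of batch·LOI: 57.36 g; yield = glass ÷ total batch = 89.71%.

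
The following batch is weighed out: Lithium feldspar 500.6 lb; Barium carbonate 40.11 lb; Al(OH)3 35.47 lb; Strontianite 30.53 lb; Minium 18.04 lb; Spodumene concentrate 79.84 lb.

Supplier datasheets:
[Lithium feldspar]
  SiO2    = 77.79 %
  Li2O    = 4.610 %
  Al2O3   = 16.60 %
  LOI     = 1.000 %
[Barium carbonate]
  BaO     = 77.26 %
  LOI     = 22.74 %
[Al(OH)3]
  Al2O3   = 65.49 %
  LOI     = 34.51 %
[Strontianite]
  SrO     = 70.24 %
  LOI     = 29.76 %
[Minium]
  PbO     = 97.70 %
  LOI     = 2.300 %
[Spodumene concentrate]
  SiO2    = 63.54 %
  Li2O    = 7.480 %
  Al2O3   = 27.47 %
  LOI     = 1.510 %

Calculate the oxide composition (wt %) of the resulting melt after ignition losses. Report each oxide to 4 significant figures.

The working math holds full precision at every stage. Values along the way are shown, rounded to 4 significant digits, in the working; every reported number takes exactly one rounding. Derived quantities, including LOI, the yield, the totals, net glass mass, the six compositions, are computed using the weight values at 667.5 lb of glass at full float precision as they appear in question or answer.
Mass of each oxide from the mix:
  SrO: 30.53·0.7024 = 21.44 lb
  SiO2: 500.6·0.7779 + 79.84·0.6354 = 440.1 lb
  BaO: 40.11·0.7726 = 30.99 lb
  Li2O: 500.6·0.04610 + 79.84·0.07480 = 29.05 lb
  PbO: 18.04·0.9770 = 17.63 lb
  Al2O3: 500.6·0.1660 + 35.47·0.6549 + 79.84·0.2747 = 128.3 lb
LOI: 500.6·0.01000 + 40.11·0.2274 + 35.47·0.3451 + 30.53·0.2976 + 18.04·0.02300 + 79.84·0.01510 = 37.07 lb
Glass mass = batch − LOI = 704.6 − 37.07 = 667.5 lb (equal to the oxide-mass sum)
wt %: oxide over glass, times 100

Glass mass = 667.5 lb (batch 704.6 − LOI 37.07).
Composition: SrO 3.213%, SiO2 65.94%, BaO 4.642%, Li2O 4.352%, PbO 2.640%, Al2O3 19.21%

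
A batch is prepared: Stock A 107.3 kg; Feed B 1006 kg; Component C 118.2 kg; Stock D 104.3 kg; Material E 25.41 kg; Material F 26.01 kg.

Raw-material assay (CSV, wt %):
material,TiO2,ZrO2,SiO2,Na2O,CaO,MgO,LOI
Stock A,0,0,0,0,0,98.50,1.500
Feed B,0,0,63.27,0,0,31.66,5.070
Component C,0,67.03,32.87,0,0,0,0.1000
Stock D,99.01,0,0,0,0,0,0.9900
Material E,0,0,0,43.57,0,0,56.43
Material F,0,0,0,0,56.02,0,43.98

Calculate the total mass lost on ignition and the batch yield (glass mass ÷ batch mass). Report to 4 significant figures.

Full float precision is kept at every stage; mid-chain values appear, rounded to four significant figures, within the worked lines — exactly one rounding goes into each reported result — the derived quantities, including six oxide percentages, glass mass, the totals, LOI, yield, are re-derived starting from the weights at 1308 kg of glass in full float precision precisely as stated by problem or answer.
LOI of each material in turn:
  Stock A: 107.3 × 0.01500 = 1.609 kg
  Feed B: 1006 × 0.05070 = 51.00 kg
  Component C: 118.2 × 0.001000 = 0.1182 kg
  Stock D: 104.3 × 0.009900 = 1.033 kg
  Material E: 25.41 × 0.5643 = 14.34 kg
  Material F: 26.01 × 0.4398 = 11.44 kg
Total LOI = 79.54 kg
Glass = batch − LOI = 1387 − 79.54 = 1308 kg

LOI loss = 79.54 kg; glass = 1308 kg; yield = 94.27%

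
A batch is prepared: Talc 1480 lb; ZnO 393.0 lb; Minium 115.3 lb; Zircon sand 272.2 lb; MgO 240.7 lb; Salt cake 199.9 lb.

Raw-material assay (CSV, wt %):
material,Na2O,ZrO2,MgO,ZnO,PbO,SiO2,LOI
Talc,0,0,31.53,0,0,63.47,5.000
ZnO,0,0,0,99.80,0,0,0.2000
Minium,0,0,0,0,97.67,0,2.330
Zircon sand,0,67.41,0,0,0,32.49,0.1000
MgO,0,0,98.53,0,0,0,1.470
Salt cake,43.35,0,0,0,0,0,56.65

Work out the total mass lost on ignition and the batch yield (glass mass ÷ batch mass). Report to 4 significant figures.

LOI loss = 194.5 lb; glass = 2507 lb; yield = 92.80%

All internal work carries full float precision through the solve. Values along the way are displayed, rounded to four significant digits, alongside each step — exactly one rounding goes into every reported value; derived quantities are recomputed using the weight values per 2507 lb of glass at full precision (glass mass, the totals, yield, ignition loss, six oxide percentages), exactly as printed in the problem or answer text.
LOI of each material in turn:
  Talc: 1480 × 0.05000 = 74.00 lb
  ZnO: 393.0 × 0.002000 = 0.7860 lb
  Minium: 115.3 × 0.02330 = 2.686 lb
  Zircon sand: 272.2 × 0.001000 = 0.2722 lb
  MgO: 240.7 × 0.01470 = 3.538 lb
  Salt cake: 199.9 × 0.5665 = 113.2 lb
Total LOI = 194.5 lb
Glass = batch − LOI = 2701 − 194.5 = 2507 lb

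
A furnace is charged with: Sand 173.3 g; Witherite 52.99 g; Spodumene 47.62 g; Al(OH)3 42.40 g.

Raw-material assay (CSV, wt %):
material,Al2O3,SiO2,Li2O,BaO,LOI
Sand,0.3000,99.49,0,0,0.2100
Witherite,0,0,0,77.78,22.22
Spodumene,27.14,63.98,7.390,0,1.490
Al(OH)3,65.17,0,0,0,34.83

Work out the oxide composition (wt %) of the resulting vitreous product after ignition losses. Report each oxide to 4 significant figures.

Glass mass = 288.7 g (batch 316.3 − LOI 27.62).
Composition: Al2O3 14.23%, SiO2 70.28%, Li2O 1.219%, BaO 14.28%

Exact precision is kept through the solve. Intermediates are displayed with 4-significant-digit rounding across the worked steps; every reported value is rounded once only — the derived quantities, which include ignition loss, glass mass, the four compositions, the totals, the yield, are carried at full precision, precisely as stated by the problem or answer text, starting from the weights on 288.7 g of glass.
Delivered oxide masses:
  Al2O3: 173.3·0.003000 + 47.62·0.2714 + 42.40·0.6517 = 41.08 g
  SiO2: 173.3·0.9949 + 47.62·0.6398 = 202.9 g
  Li2O: 47.62·0.07390 = 3.519 g
  BaO: 52.99·0.7778 = 41.22 g
LOI: 173.3·0.002100 + 52.99·0.2222 + 47.62·0.01490 + 42.40·0.3483 = 27.62 g
Glass mass = batch − LOI = 316.3 − 27.62 = 288.7 g (the oxide masses sum to this)
each oxide over glass, ×100, is wt %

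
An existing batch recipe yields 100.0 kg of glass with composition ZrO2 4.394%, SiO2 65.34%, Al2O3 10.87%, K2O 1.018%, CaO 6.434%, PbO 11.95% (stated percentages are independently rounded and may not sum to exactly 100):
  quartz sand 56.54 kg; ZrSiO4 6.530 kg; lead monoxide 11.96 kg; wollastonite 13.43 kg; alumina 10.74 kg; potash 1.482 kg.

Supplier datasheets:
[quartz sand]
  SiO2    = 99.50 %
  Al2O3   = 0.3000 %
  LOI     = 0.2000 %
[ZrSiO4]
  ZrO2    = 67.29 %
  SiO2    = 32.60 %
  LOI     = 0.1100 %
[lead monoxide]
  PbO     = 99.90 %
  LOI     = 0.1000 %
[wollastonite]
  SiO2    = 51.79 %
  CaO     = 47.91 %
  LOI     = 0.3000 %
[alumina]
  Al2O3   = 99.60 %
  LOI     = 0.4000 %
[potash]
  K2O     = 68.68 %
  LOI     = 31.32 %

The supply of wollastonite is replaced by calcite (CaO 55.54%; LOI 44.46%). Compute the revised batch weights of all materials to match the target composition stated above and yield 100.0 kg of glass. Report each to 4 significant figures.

Working values appear, rounded to four significant digits, across the worked steps — full precision is held through every step — every reported value receives exactly one rounding — derived quantities are re-derived in full float precision (ignition loss, totals, the yield, six oxide percentages, glass mass) from the weighed amounts on 100.0 kg of glass, exactly as printed in the problem or answer text.
Per-oxide target masses for 100.0 kg glass:
  ZrO2: 4.394% × 100.0 = 4.394 kg
  SiO2: 65.34% × 100.0 = 65.34 kg
  Al2O3: 10.87% × 100.0 = 10.87 kg
  K2O: 1.018% × 100.0 = 1.018 kg
  CaO: 6.434% × 100.0 = 6.434 kg
  PbO: 11.95% × 100.0 = 11.95 kg
A balance pass over the oxides, given the weights on record, on the stated basis (every target is met by its sum inside rounding margins):
  ZrO2: 6.530·0.6729 = 4.394 kg (target 4.394 kg)
  SiO2: 63.53·0.9950 + 6.530·0.3260 = 65.34 kg (target 65.34 kg)
  Al2O3: 63.53·0.003000 + 10.72·0.9960 = 10.87 kg (target 10.87 kg)
  K2O: 1.482·0.6868 = 1.018 kg (target 1.018 kg)
  CaO: 11.58·0.5554 = 6.432 kg (target 6.434 kg)
  PbO: 11.96·0.9990 = 11.95 kg (target 11.95 kg)
Auditing the glass mass value: batch total minus LOI = 100.0 kg (summing oxide targets gives 100.0 kg; against the stated basis, 100.0 kg — any gap is answer rounding).
Adding the batch up: Σ batch = 105.8 kg; the LOI term Σ batch·LOI equals 5.802 kg; yield = glass ÷ total batch = 94.52%.

Revised batch per 100.0 kg glass:
  quartz sand: 63.53 kg
  ZrSiO4: 6.530 kg
  lead monoxide: 11.96 kg
  calcite: 11.58 kg
  alumina: 10.72 kg
  potash: 1.482 kg
Total batch = 105.8 kg; LOI loss = 5.802 kg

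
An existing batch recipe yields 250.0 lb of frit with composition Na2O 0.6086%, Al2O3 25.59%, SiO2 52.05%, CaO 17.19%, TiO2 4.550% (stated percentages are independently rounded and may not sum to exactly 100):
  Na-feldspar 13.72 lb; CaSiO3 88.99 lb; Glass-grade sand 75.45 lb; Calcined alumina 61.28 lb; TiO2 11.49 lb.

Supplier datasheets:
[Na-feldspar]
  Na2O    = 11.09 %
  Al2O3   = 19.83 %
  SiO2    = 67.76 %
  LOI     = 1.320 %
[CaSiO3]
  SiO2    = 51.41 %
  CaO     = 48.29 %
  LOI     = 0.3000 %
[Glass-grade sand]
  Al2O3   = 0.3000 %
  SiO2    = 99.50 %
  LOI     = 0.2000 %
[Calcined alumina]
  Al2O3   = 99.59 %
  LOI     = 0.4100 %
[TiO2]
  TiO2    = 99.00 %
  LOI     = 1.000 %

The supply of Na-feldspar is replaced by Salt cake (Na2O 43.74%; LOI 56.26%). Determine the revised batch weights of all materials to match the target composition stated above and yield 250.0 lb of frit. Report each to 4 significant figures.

Revised batch per 250.0 lb frit:
  Salt cake: 3.479 lb
  CaSiO3: 88.99 lb
  Glass-grade sand: 84.80 lb
  Calcined alumina: 63.98 lb
  TiO2: 11.49 lb
Total batch = 252.7 lb; LOI loss = 2.771 lb

Mid-chain values are shown (rounded to 4 significant digits) alongside each step — each numeric step carries full precision end to end; every reported figure carries a single rounding; the derived quantities (ignition loss, yield, net glass mass, the five compositions, the totals) are re-derived from the batch weights at 250.0 lb of glass in full float precision exactly as shown in question or answer.
Oxide-by-oxide targets in 250.0 lb frit:
  Na2O: 0.6086% × 250.0 = 1.522 lb
  Al2O3: 25.59% × 250.0 = 63.98 lb
  SiO2: 52.05% × 250.0 = 130.1 lb
  CaO: 17.19% × 250.0 = 42.98 lb
  TiO2: 4.550% × 250.0 = 11.38 lb
Checking each oxide sum working from each reported weight, on the stated basis (sum by sum, the targets are met within answer rounding):
  Na2O: 3.479·0.4374 = 1.522 lb (target 1.522 lb)
  Al2O3: 84.80·0.003000 + 63.98·0.9959 = 63.97 lb (target 63.98 lb)
  SiO2: 88.99·0.5141 + 84.80·0.9950 = 130.1 lb (target 130.1 lb)
  CaO: 88.99·0.4829 = 42.97 lb (target 42.98 lb)
  TiO2: 11.49·0.9900 = 11.38 lb (target 11.38 lb)
Mass balance on the glass: net batch after ignition = 250.0 lb (the targets, summed, come to 250.0 lb; versus the stated basis of 250.0 lb — any gap is answer rounding).
Total batch = Σ batch = 252.7 lb; LOI removed, Σ of batch·LOI: 2.771 lb; yield, glass over the total, = 98.90%.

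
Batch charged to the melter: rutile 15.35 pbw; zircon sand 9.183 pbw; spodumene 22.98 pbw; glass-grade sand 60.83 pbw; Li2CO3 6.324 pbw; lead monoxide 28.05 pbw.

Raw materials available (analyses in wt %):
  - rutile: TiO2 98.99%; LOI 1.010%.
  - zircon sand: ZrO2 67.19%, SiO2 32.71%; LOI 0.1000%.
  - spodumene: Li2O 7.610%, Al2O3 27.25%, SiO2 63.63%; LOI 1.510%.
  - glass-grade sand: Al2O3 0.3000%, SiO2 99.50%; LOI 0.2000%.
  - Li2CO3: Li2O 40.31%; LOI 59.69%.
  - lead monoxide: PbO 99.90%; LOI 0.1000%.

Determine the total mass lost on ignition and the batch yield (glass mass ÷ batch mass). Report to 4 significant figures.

All internal work carries full precision from start to finish; in-progress results appear rounded to four significant digits alongside each step. A single rounding yields every reported figure. Derived quantities are recomputed at full precision (six oxide percentages, the yield, totals, LOI, glass mass) starting from the weights per 138.3 pbw of glass, exactly as printed in either problem or answer.
Ignition loss by material:
  rutile: 15.35 × 0.01010 = 0.1550 pbw
  zircon sand: 9.183 × 0.001000 = 0.009183 pbw
  spodumene: 22.98 × 0.01510 = 0.3470 pbw
  glass-grade sand: 60.83 × 0.002000 = 0.1217 pbw
  Li2CO3: 6.324 × 0.5969 = 3.775 pbw
  lead monoxide: 28.05 × 0.001000 = 0.02805 pbw
Total LOI = 4.436 pbw
Glass = batch − LOI = 142.7 − 4.436 = 138.3 pbw

LOI loss = 4.436 pbw; glass = 138.3 pbw; yield = 96.89%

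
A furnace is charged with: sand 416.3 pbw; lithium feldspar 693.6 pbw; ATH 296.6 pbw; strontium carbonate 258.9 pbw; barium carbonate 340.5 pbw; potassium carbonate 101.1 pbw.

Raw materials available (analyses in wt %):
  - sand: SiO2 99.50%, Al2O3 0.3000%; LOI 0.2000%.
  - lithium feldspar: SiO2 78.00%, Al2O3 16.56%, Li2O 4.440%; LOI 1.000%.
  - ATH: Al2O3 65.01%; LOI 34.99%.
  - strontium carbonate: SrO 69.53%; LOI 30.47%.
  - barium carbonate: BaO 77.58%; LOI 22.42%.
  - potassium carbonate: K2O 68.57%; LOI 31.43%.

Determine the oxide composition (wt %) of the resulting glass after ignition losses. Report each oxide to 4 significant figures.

Each numeric step keeps exact precision at every stage — intermediates are shown rounded to 4 significant figures. Every reported value is rounded a single time — derived quantities (LOI, the six compositions, the totals, yield, net glass mass) are carried starting from the weights on 1808 pbw of glass in full precision precisely as stated by the question or the answer.
Delivered oxide masses:
  SiO2: 416.3·0.9950 + 693.6·0.7800 = 955.2 pbw
  BaO: 340.5·0.7758 = 264.2 pbw
  Al2O3: 416.3·0.003000 + 693.6·0.1656 + 296.6·0.6501 = 308.9 pbw
  SrO: 258.9·0.6953 = 180.0 pbw
  K2O: 101.1·0.6857 = 69.32 pbw
  Li2O: 693.6·0.04440 = 30.80 pbw
LOI: 416.3·0.002000 + 693.6·0.01000 + 296.6·0.3499 + 258.9·0.3047 + 340.5·0.2242 + 101.1·0.3143 = 298.6 pbw
The glass mass, total less LOI, = 2107 − 298.6 = 1808 pbw (consistent with Σ oxide mass)
each wt % is 100 × oxide ÷ glass

Glass mass = 1808 pbw (batch 2107 − LOI 298.6).
Composition: SiO2 52.82%, BaO 14.61%, Al2O3 17.08%, SrO 9.954%, K2O 3.833%, Li2O 1.703%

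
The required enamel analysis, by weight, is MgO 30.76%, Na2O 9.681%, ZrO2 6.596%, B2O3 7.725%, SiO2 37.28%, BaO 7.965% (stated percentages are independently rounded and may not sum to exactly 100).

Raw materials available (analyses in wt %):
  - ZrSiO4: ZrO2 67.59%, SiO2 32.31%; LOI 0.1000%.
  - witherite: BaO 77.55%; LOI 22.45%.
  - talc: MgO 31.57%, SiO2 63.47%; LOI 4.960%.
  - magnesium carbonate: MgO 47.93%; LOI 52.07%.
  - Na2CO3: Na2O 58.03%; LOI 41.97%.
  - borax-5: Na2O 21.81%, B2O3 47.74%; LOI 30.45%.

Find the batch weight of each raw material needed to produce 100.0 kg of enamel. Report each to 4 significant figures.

Full float precision is carried from first step to last; the intermediate values are displayed rounded off to 4 significant figures as written. Every reported value is rounded exactly once — derived quantities are recomputed in full precision (glass mass, totals, ignition loss, yield, six oxide percentages) from the weighed amounts on 100.0 kg of glass as written in problem or answer.
Per-oxide target masses for 100.0 kg enamel:
  MgO: 30.76% × 100.0 = 30.76 kg
  Na2O: 9.681% × 100.0 = 9.681 kg
  ZrO2: 6.596% × 100.0 = 6.596 kg
  B2O3: 7.725% × 100.0 = 7.725 kg
  SiO2: 37.28% × 100.0 = 37.28 kg
  BaO: 7.965% × 100.0 = 7.965 kg
Balance tally, oxide-wise, working from each reported weight, against the basis in use (each sum matches its target mass exact up to rounding of places):
  MgO: 53.77·0.3157 + 28.76·0.4793 = 30.76 kg (target 30.76 kg)
  Na2O: 10.60·0.5803 + 16.18·0.2181 = 9.680 kg (target 9.681 kg)
  ZrO2: 9.759·0.6759 = 6.596 kg (target 6.596 kg)
  B2O3: 16.18·0.4774 = 7.724 kg (target 7.725 kg)
  SiO2: 9.759·0.3231 + 53.77·0.6347 = 37.28 kg (target 37.28 kg)
  BaO: 10.27·0.7755 = 7.964 kg (target 7.965 kg)
Mass balance on the glass: Σ batch − LOI loss = 100.0 kg (the targets, summed, come to 100.0 kg; with the basis standing at 100.0 kg — gaps are rounding artifacts).
Total batch = Σ batch = 129.3 kg; loss to ignition Σ batch·LOI = 29.33 kg; yield = glass ÷ total batch = 77.32%.

Batch per 100.0 kg enamel:
  ZrSiO4: 9.759 kg
  witherite: 10.27 kg
  talc: 53.77 kg
  magnesium carbonate: 28.76 kg
  Na2CO3: 10.60 kg
  borax-5: 16.18 kg
Total batch = 129.3 kg; LOI loss = 29.33 kg; yield = 77.32%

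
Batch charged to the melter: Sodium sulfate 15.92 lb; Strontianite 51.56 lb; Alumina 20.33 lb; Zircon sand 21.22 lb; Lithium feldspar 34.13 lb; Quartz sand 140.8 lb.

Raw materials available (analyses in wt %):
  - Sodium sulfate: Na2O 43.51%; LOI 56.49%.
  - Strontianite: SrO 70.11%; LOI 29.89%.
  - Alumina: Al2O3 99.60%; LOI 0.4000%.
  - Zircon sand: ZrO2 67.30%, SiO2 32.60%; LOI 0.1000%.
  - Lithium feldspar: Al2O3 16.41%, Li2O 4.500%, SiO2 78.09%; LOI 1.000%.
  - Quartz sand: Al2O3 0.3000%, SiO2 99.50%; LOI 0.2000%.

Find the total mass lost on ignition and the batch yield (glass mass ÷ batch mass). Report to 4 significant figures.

LOI loss = 25.13 lb; glass = 258.8 lb; yield = 91.15%

Working values are displayed, rounded to four significant figures, within the worked lines; the working math holds exact precision end to end. A single rounding completes every reported value; derived quantities, which include net glass mass, the six compositions, the yield, totals, LOI, are rebuilt in exact precision, as given in the problem or the answer, starting from the weights for 258.8 lb of glass.
Loss on ignition, line by line:
  Sodium sulfate: 15.92 × 0.5649 = 8.993 lb
  Strontianite: 51.56 × 0.2989 = 15.41 lb
  Alumina: 20.33 × 0.004000 = 0.08132 lb
  Zircon sand: 21.22 × 0.001000 = 0.02122 lb
  Lithium feldspar: 34.13 × 0.01000 = 0.3413 lb
  Quartz sand: 140.8 × 0.002000 = 0.2816 lb
Total LOI = 25.13 lb
Glass = batch − LOI = 284.0 − 25.13 = 258.8 lb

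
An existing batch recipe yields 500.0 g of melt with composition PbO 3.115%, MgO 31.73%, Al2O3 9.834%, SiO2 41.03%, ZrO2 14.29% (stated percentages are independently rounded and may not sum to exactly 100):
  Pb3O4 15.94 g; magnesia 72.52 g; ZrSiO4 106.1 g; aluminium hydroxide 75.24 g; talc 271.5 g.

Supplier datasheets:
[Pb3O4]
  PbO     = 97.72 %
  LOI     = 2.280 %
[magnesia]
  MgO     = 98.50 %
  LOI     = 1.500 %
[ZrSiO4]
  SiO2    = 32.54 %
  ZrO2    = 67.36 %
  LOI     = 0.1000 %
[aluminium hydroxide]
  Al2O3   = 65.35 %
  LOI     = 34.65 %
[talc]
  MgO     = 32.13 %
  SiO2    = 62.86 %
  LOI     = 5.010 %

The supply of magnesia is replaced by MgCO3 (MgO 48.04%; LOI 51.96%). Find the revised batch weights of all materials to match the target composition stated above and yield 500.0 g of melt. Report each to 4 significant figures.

Every computation carries full precision at all times — in-progress results appear rounded to 4 significant digits on the page — exactly one rounding lands on every reported figure; all derived quantities are re-derived in exact precision (yield, the totals, glass mass, the five compositions, ignition loss) using the weight values on 500.0 g of glass, as set out in problem or answer.
The oxide mass targets at 500.0 g melt:
  PbO: 3.115% × 500.0 = 15.58 g
  MgO: 31.73% × 500.0 = 158.6 g
  Al2O3: 9.834% × 500.0 = 49.17 g
  SiO2: 41.03% × 500.0 = 205.2 g
  ZrO2: 14.29% × 500.0 = 71.45 g
Sums-versus-targets review working from each reported weight, relative to the basis at hand (delivered sums recover each target modulo rounding of the values):
  PbO: 15.94·0.9772 = 15.58 g (target 15.58 g)
  MgO: 148.7·0.4804 + 271.5·0.3213 = 158.7 g (target 158.6 g)
  Al2O3: 75.24·0.6535 = 49.17 g (target 49.17 g)
  SiO2: 106.1·0.3254 + 271.5·0.6286 = 205.2 g (target 205.2 g)
  ZrO2: 106.1·0.6736 = 71.47 g (target 71.45 g)
Glass-mass sanity pass: Σ batch − LOI loss = 500.1 g (oxide target masses add up to 500.0 g; with the basis standing at 500.0 g — gaps are rounding artifacts).
Adding the batch up: Σ batch = 617.5 g; ignition loss, Σ(batch × LOI) = 117.4 g; the yield ratio, glass ÷ batch: 80.99%.

Revised batch per 500.0 g melt:
  Pb3O4: 15.94 g
  MgCO3: 148.7 g
  ZrSiO4: 106.1 g
  aluminium hydroxide: 75.24 g
  talc: 271.5 g
Total batch = 617.5 g; LOI loss = 117.4 g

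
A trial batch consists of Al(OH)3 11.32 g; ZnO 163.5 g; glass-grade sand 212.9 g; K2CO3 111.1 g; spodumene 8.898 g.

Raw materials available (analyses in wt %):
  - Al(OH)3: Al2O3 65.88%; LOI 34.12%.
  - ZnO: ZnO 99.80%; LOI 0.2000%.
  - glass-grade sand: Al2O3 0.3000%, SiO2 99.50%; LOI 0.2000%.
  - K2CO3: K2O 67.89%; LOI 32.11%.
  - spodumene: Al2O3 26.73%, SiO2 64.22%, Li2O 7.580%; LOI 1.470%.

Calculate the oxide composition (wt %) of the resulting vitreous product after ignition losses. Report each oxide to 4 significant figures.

Glass mass = 467.3 g (batch 507.7 − LOI 40.42).
Composition: ZnO 34.92%, K2O 16.14%, Al2O3 2.242%, SiO2 46.55%, Li2O 0.1443%

Intermediates are displayed (rounded to 4 significant digits) alongside each step; the working math holds full float precision throughout. Each reported number takes a single rounding; derived quantities are computed starting from the weights on 467.3 g of glass at full precision (LOI, the five compositions, the totals, net glass mass, yield), as they appear in the problem or the answer.
Mass of each oxide from the mix:
  ZnO: 163.5·0.9980 = 163.2 g
  K2O: 111.1·0.6789 = 75.43 g
  Al2O3: 11.32·0.6588 + 212.9·0.003000 + 8.898·0.2673 = 10.47 g
  SiO2: 212.9·0.9950 + 8.898·0.6422 = 217.5 g
  Li2O: 8.898·0.07580 = 0.6745 g
LOI: 11.32·0.3412 + 163.5·0.002000 + 212.9·0.002000 + 111.1·0.3211 + 8.898·0.01470 = 40.42 g
Net of LOI, the glass mass = 507.7 − 40.42 = 467.3 g (the oxide masses sum to this)
each oxide over glass, ×100, is wt %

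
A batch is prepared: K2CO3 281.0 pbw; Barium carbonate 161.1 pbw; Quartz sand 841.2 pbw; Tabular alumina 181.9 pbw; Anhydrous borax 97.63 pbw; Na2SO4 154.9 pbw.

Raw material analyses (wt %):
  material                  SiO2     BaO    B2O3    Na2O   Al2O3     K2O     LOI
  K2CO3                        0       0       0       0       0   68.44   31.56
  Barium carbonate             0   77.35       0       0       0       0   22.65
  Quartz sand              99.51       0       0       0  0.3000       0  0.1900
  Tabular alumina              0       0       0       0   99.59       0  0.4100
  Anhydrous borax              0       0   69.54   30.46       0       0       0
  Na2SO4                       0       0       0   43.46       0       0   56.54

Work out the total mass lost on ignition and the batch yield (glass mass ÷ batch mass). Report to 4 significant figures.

Intermediates are displayed rounded to 4 significant digits between the steps. All internal work maintains exact precision all the way through — each reported result carries a single rounding; the derived quantities are re-derived from the batch weights on 1503 pbw of glass at exact precision (ignition loss, the six compositions, net glass mass, totals, the yield), as set out in the question or the answer.
Material-by-material LOI:
  K2CO3: 281.0 × 0.3156 = 88.68 pbw
  Barium carbonate: 161.1 × 0.2265 = 36.49 pbw
  Quartz sand: 841.2 × 0.001900 = 1.598 pbw
  Tabular alumina: 181.9 × 0.004100 = 0.7458 pbw
  Anhydrous borax: 97.63 × 0 = 0 pbw
  Na2SO4: 154.9 × 0.5654 = 87.58 pbw
Total LOI = 215.1 pbw
Glass = batch − LOI = 1718 − 215.1 = 1503 pbw

LOI loss = 215.1 pbw; glass = 1503 pbw; yield = 87.48%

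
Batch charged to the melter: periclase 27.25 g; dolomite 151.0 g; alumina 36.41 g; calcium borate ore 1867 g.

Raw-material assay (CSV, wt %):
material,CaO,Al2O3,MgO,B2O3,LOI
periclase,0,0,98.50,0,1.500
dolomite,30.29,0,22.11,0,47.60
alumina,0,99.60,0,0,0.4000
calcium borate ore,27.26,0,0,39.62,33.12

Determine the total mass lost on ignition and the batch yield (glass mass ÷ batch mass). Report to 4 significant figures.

LOI loss = 690.8 g; glass = 1391 g; yield = 66.82%

Full float precision is maintained from start to finish. Working values are displayed rounded off to 4 significant digits within the worked lines. Exactly one rounding is applied to each reported value — the derived quantities (the yield, glass mass, totals, LOI, four oxide percentages) are carried using the weight values per 1391 g of glass in full precision, as given in the problem or answer text.
Loss on ignition, line by line:
  periclase: 27.25 × 0.01500 = 0.4088 g
  dolomite: 151.0 × 0.4760 = 71.88 g
  alumina: 36.41 × 0.004000 = 0.1456 g
  calcium borate ore: 1867 × 0.3312 = 618.4 g
Total LOI = 690.8 g
Glass = batch − LOI = 2082 − 690.8 = 1391 g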